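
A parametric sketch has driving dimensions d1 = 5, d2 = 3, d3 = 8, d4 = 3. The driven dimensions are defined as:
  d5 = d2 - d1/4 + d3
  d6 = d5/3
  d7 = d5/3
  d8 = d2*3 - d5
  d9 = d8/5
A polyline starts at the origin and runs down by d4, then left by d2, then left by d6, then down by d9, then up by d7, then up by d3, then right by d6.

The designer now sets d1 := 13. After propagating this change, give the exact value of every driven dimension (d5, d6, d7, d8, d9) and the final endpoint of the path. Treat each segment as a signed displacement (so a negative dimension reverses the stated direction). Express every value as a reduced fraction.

Apply edit: d1 := 13
  d5 = d2 - d1/4 + d3 = 31/4
  d6 = d5/3 = 31/12
  d7 = d5/3 = 31/12
  d8 = d2*3 - d5 = 5/4
  d9 = d8/5 = 1/4
Walk from origin (0, 0):
  seg 1: down by d4 = 3 → (0, -3)
  seg 2: left by d2 = 3 → (-3, -3)
  seg 3: left by d6 = 31/12 → (-67/12, -3)
  seg 4: down by d9 = 1/4 → (-67/12, -13/4)
  seg 5: up by d7 = 31/12 → (-67/12, -2/3)
  seg 6: up by d3 = 8 → (-67/12, 22/3)
  seg 7: right by d6 = 31/12 → (-3, 22/3)

d5 = 31/4
d6 = 31/12
d7 = 31/12
d8 = 5/4
d9 = 1/4
endpoint = (-3, 22/3)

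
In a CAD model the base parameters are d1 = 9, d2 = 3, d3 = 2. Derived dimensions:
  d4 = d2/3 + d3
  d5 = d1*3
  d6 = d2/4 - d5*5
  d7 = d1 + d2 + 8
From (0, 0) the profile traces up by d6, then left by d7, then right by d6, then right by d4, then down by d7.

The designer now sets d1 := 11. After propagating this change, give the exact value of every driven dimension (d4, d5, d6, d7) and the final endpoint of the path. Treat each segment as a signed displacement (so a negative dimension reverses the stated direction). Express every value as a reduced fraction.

d4 = 3
d5 = 33
d6 = -657/4
d7 = 22
endpoint = (-733/4, -745/4)

Apply edit: d1 := 11
  d4 = d2/3 + d3 = 3
  d5 = d1*3 = 33
  d6 = d2/4 - d5*5 = -657/4
  d7 = d1 + d2 + 8 = 22
Walk from origin (0, 0):
  seg 1: up by d6 = -657/4 → (0, -657/4)
  seg 2: left by d7 = 22 → (-22, -657/4)
  seg 3: right by d6 = -657/4 → (-745/4, -657/4)
  seg 4: right by d4 = 3 → (-733/4, -657/4)
  seg 5: down by d7 = 22 → (-733/4, -745/4)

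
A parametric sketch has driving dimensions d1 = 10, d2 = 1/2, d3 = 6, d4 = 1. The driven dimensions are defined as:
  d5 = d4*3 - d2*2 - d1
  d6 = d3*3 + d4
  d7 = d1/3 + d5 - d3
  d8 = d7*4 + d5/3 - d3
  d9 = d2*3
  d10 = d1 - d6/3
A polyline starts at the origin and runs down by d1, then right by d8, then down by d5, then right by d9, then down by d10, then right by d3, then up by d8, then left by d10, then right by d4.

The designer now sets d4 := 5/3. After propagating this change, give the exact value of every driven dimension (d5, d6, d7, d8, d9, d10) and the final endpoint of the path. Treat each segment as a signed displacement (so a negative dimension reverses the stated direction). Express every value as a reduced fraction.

Apply edit: d4 := 5/3
  d5 = d4*3 - d2*2 - d1 = -6
  d6 = d3*3 + d4 = 59/3
  d7 = d1/3 + d5 - d3 = -26/3
  d8 = d7*4 + d5/3 - d3 = -128/3
  d9 = d2*3 = 3/2
  d10 = d1 - d6/3 = 31/9
Walk from origin (0, 0):
  seg 1: down by d1 = 10 → (0, -10)
  seg 2: right by d8 = -128/3 → (-128/3, -10)
  seg 3: down by d5 = -6 → (-128/3, -4)
  seg 4: right by d9 = 3/2 → (-247/6, -4)
  seg 5: down by d10 = 31/9 → (-247/6, -67/9)
  seg 6: right by d3 = 6 → (-211/6, -67/9)
  seg 7: up by d8 = -128/3 → (-211/6, -451/9)
  seg 8: left by d10 = 31/9 → (-695/18, -451/9)
  seg 9: right by d4 = 5/3 → (-665/18, -451/9)

d5 = -6
d6 = 59/3
d7 = -26/3
d8 = -128/3
d9 = 3/2
d10 = 31/9
endpoint = (-665/18, -451/9)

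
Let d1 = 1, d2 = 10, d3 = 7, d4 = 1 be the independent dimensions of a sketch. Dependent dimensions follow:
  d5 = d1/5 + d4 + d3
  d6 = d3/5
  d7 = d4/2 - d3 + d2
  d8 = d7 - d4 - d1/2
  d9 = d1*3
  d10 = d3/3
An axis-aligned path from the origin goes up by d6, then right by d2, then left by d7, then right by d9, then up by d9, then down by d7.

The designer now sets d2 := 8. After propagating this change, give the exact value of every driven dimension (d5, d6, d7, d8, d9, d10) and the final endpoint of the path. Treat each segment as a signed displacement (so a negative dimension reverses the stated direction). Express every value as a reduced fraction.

Apply edit: d2 := 8
  d5 = d1/5 + d4 + d3 = 41/5
  d6 = d3/5 = 7/5
  d7 = d4/2 - d3 + d2 = 3/2
  d8 = d7 - d4 - d1/2 = 0
  d9 = d1*3 = 3
  d10 = d3/3 = 7/3
Walk from origin (0, 0):
  seg 1: up by d6 = 7/5 → (0, 7/5)
  seg 2: right by d2 = 8 → (8, 7/5)
  seg 3: left by d7 = 3/2 → (13/2, 7/5)
  seg 4: right by d9 = 3 → (19/2, 7/5)
  seg 5: up by d9 = 3 → (19/2, 22/5)
  seg 6: down by d7 = 3/2 → (19/2, 29/10)

d5 = 41/5
d6 = 7/5
d7 = 3/2
d8 = 0
d9 = 3
d10 = 7/3
endpoint = (19/2, 29/10)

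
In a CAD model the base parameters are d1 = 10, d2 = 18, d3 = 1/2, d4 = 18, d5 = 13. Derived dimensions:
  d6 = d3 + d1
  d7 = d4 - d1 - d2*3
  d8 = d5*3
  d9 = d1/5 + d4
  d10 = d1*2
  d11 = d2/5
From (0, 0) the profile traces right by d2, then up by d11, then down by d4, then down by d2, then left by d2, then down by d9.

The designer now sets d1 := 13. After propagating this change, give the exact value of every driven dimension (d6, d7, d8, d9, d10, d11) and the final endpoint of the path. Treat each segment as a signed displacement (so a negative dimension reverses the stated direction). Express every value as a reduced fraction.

Apply edit: d1 := 13
  d6 = d3 + d1 = 27/2
  d7 = d4 - d1 - d2*3 = -49
  d8 = d5*3 = 39
  d9 = d1/5 + d4 = 103/5
  d10 = d1*2 = 26
  d11 = d2/5 = 18/5
Walk from origin (0, 0):
  seg 1: right by d2 = 18 → (18, 0)
  seg 2: up by d11 = 18/5 → (18, 18/5)
  seg 3: down by d4 = 18 → (18, -72/5)
  seg 4: down by d2 = 18 → (18, -162/5)
  seg 5: left by d2 = 18 → (0, -162/5)
  seg 6: down by d9 = 103/5 → (0, -53)

d6 = 27/2
d7 = -49
d8 = 39
d9 = 103/5
d10 = 26
d11 = 18/5
endpoint = (0, -53)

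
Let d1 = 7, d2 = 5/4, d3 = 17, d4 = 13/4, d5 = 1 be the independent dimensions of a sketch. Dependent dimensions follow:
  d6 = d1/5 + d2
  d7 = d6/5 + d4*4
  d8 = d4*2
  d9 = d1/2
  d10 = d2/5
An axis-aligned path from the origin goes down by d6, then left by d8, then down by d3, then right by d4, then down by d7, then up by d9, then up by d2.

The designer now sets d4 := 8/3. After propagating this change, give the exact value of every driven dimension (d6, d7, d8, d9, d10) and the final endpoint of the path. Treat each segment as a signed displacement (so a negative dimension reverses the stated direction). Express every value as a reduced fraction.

Apply edit: d4 := 8/3
  d6 = d1/5 + d2 = 53/20
  d7 = d6/5 + d4*4 = 3359/300
  d8 = d4*2 = 16/3
  d9 = d1/2 = 7/2
  d10 = d2/5 = 1/4
Walk from origin (0, 0):
  seg 1: down by d6 = 53/20 → (0, -53/20)
  seg 2: left by d8 = 16/3 → (-16/3, -53/20)
  seg 3: down by d3 = 17 → (-16/3, -393/20)
  seg 4: right by d4 = 8/3 → (-8/3, -393/20)
  seg 5: down by d7 = 3359/300 → (-8/3, -4627/150)
  seg 6: up by d9 = 7/2 → (-8/3, -2051/75)
  seg 7: up by d2 = 5/4 → (-8/3, -7829/300)

d6 = 53/20
d7 = 3359/300
d8 = 16/3
d9 = 7/2
d10 = 1/4
endpoint = (-8/3, -7829/300)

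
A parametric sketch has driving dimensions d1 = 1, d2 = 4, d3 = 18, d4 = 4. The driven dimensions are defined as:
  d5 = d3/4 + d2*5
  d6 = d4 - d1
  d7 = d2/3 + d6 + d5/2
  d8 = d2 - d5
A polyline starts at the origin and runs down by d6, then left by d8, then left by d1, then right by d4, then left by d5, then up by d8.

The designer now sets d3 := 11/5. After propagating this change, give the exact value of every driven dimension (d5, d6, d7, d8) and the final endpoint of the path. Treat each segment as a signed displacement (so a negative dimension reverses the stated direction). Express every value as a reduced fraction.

Apply edit: d3 := 11/5
  d5 = d3/4 + d2*5 = 411/20
  d6 = d4 - d1 = 3
  d7 = d2/3 + d6 + d5/2 = 1753/120
  d8 = d2 - d5 = -331/20
Walk from origin (0, 0):
  seg 1: down by d6 = 3 → (0, -3)
  seg 2: left by d8 = -331/20 → (331/20, -3)
  seg 3: left by d1 = 1 → (311/20, -3)
  seg 4: right by d4 = 4 → (391/20, -3)
  seg 5: left by d5 = 411/20 → (-1, -3)
  seg 6: up by d8 = -331/20 → (-1, -391/20)

d5 = 411/20
d6 = 3
d7 = 1753/120
d8 = -331/20
endpoint = (-1, -391/20)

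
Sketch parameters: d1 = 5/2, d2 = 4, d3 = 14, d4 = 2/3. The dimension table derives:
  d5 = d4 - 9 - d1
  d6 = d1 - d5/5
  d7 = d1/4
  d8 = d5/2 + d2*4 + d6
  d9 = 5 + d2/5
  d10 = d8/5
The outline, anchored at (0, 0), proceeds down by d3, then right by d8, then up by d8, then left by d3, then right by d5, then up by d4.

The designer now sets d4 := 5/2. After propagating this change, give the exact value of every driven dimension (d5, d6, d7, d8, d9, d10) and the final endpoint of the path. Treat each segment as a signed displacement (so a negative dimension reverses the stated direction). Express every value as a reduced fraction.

Apply edit: d4 := 5/2
  d5 = d4 - 9 - d1 = -9
  d6 = d1 - d5/5 = 43/10
  d7 = d1/4 = 5/8
  d8 = d5/2 + d2*4 + d6 = 79/5
  d9 = 5 + d2/5 = 29/5
  d10 = d8/5 = 79/25
Walk from origin (0, 0):
  seg 1: down by d3 = 14 → (0, -14)
  seg 2: right by d8 = 79/5 → (79/5, -14)
  seg 3: up by d8 = 79/5 → (79/5, 9/5)
  seg 4: left by d3 = 14 → (9/5, 9/5)
  seg 5: right by d5 = -9 → (-36/5, 9/5)
  seg 6: up by d4 = 5/2 → (-36/5, 43/10)

d5 = -9
d6 = 43/10
d7 = 5/8
d8 = 79/5
d9 = 29/5
d10 = 79/25
endpoint = (-36/5, 43/10)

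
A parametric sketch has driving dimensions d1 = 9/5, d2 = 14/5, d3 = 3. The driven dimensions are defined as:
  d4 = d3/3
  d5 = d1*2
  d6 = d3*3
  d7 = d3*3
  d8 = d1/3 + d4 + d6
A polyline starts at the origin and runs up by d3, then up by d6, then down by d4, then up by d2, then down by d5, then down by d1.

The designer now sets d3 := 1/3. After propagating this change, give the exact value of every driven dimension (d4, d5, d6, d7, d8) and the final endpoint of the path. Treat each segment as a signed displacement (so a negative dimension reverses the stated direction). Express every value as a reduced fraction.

d4 = 1/9
d5 = 18/5
d6 = 1
d7 = 1
d8 = 77/45
endpoint = (0, -62/45)

Apply edit: d3 := 1/3
  d4 = d3/3 = 1/9
  d5 = d1*2 = 18/5
  d6 = d3*3 = 1
  d7 = d3*3 = 1
  d8 = d1/3 + d4 + d6 = 77/45
Walk from origin (0, 0):
  seg 1: up by d3 = 1/3 → (0, 1/3)
  seg 2: up by d6 = 1 → (0, 4/3)
  seg 3: down by d4 = 1/9 → (0, 11/9)
  seg 4: up by d2 = 14/5 → (0, 181/45)
  seg 5: down by d5 = 18/5 → (0, 19/45)
  seg 6: down by d1 = 9/5 → (0, -62/45)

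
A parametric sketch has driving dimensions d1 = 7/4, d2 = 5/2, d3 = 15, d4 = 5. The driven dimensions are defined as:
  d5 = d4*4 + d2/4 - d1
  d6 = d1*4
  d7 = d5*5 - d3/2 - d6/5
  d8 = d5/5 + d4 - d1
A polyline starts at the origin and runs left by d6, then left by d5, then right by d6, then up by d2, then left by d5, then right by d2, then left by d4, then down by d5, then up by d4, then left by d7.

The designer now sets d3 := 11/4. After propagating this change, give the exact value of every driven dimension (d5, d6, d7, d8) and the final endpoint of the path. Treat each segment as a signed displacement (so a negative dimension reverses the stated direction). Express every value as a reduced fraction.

d5 = 151/8
d6 = 7
d7 = 458/5
d8 = 281/40
endpoint = (-2637/20, -91/8)

Apply edit: d3 := 11/4
  d5 = d4*4 + d2/4 - d1 = 151/8
  d6 = d1*4 = 7
  d7 = d5*5 - d3/2 - d6/5 = 458/5
  d8 = d5/5 + d4 - d1 = 281/40
Walk from origin (0, 0):
  seg 1: left by d6 = 7 → (-7, 0)
  seg 2: left by d5 = 151/8 → (-207/8, 0)
  seg 3: right by d6 = 7 → (-151/8, 0)
  seg 4: up by d2 = 5/2 → (-151/8, 5/2)
  seg 5: left by d5 = 151/8 → (-151/4, 5/2)
  seg 6: right by d2 = 5/2 → (-141/4, 5/2)
  seg 7: left by d4 = 5 → (-161/4, 5/2)
  seg 8: down by d5 = 151/8 → (-161/4, -131/8)
  seg 9: up by d4 = 5 → (-161/4, -91/8)
  seg 10: left by d7 = 458/5 → (-2637/20, -91/8)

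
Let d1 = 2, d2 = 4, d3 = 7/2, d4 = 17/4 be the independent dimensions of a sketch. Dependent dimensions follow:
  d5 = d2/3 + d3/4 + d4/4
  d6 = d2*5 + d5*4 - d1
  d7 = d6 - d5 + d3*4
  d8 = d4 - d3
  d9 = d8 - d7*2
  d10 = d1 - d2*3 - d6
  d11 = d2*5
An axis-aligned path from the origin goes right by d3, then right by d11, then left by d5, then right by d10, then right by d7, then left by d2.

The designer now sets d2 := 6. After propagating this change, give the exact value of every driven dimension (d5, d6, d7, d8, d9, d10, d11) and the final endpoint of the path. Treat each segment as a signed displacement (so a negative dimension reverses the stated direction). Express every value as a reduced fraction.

d5 = 63/16
d6 = 175/4
d7 = 861/16
d8 = 3/4
d9 = -855/8
d10 = -239/4
d11 = 30
endpoint = (141/8, 0)

Apply edit: d2 := 6
  d5 = d2/3 + d3/4 + d4/4 = 63/16
  d6 = d2*5 + d5*4 - d1 = 175/4
  d7 = d6 - d5 + d3*4 = 861/16
  d8 = d4 - d3 = 3/4
  d9 = d8 - d7*2 = -855/8
  d10 = d1 - d2*3 - d6 = -239/4
  d11 = d2*5 = 30
Walk from origin (0, 0):
  seg 1: right by d3 = 7/2 → (7/2, 0)
  seg 2: right by d11 = 30 → (67/2, 0)
  seg 3: left by d5 = 63/16 → (473/16, 0)
  seg 4: right by d10 = -239/4 → (-483/16, 0)
  seg 5: right by d7 = 861/16 → (189/8, 0)
  seg 6: left by d2 = 6 → (141/8, 0)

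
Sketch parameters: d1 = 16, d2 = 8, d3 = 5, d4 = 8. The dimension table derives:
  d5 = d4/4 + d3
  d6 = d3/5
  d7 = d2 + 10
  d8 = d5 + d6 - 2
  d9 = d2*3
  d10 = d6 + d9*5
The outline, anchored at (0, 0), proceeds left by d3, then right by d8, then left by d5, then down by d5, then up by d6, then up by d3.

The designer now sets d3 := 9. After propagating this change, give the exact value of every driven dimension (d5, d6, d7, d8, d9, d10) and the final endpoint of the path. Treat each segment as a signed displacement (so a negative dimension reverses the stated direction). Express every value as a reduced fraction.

Apply edit: d3 := 9
  d5 = d4/4 + d3 = 11
  d6 = d3/5 = 9/5
  d7 = d2 + 10 = 18
  d8 = d5 + d6 - 2 = 54/5
  d9 = d2*3 = 24
  d10 = d6 + d9*5 = 609/5
Walk from origin (0, 0):
  seg 1: left by d3 = 9 → (-9, 0)
  seg 2: right by d8 = 54/5 → (9/5, 0)
  seg 3: left by d5 = 11 → (-46/5, 0)
  seg 4: down by d5 = 11 → (-46/5, -11)
  seg 5: up by d6 = 9/5 → (-46/5, -46/5)
  seg 6: up by d3 = 9 → (-46/5, -1/5)

d5 = 11
d6 = 9/5
d7 = 18
d8 = 54/5
d9 = 24
d10 = 609/5
endpoint = (-46/5, -1/5)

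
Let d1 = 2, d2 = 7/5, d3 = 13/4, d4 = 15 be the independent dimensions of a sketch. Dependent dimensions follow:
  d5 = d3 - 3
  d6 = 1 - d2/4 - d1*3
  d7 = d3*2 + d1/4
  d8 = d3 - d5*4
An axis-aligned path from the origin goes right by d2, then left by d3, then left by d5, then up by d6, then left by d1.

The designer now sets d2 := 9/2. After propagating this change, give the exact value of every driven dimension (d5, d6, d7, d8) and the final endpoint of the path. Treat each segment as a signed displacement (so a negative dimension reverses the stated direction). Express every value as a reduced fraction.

d5 = 1/4
d6 = -49/8
d7 = 7
d8 = 9/4
endpoint = (-1, -49/8)

Apply edit: d2 := 9/2
  d5 = d3 - 3 = 1/4
  d6 = 1 - d2/4 - d1*3 = -49/8
  d7 = d3*2 + d1/4 = 7
  d8 = d3 - d5*4 = 9/4
Walk from origin (0, 0):
  seg 1: right by d2 = 9/2 → (9/2, 0)
  seg 2: left by d3 = 13/4 → (5/4, 0)
  seg 3: left by d5 = 1/4 → (1, 0)
  seg 4: up by d6 = -49/8 → (1, -49/8)
  seg 5: left by d1 = 2 → (-1, -49/8)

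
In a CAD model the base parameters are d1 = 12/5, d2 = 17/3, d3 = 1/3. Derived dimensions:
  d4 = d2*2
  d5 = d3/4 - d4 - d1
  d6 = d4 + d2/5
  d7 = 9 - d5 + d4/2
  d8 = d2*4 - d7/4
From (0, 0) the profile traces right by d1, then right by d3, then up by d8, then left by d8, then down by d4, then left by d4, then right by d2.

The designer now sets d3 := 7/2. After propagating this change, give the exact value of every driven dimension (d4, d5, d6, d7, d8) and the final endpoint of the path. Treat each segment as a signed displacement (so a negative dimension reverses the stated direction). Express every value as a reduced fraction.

Apply edit: d3 := 7/2
  d4 = d2*2 = 34/3
  d5 = d3/4 - d4 - d1 = -1543/120
  d6 = d4 + d2/5 = 187/15
  d7 = 9 - d5 + d4/2 = 1101/40
  d8 = d2*4 - d7/4 = 7577/480
Walk from origin (0, 0):
  seg 1: right by d1 = 12/5 → (12/5, 0)
  seg 2: right by d3 = 7/2 → (59/10, 0)
  seg 3: up by d8 = 7577/480 → (59/10, 7577/480)
  seg 4: left by d8 = 7577/480 → (-949/96, 7577/480)
  seg 5: down by d4 = 34/3 → (-949/96, 2137/480)
  seg 6: left by d4 = 34/3 → (-679/32, 2137/480)
  seg 7: right by d2 = 17/3 → (-1493/96, 2137/480)

d4 = 34/3
d5 = -1543/120
d6 = 187/15
d7 = 1101/40
d8 = 7577/480
endpoint = (-1493/96, 2137/480)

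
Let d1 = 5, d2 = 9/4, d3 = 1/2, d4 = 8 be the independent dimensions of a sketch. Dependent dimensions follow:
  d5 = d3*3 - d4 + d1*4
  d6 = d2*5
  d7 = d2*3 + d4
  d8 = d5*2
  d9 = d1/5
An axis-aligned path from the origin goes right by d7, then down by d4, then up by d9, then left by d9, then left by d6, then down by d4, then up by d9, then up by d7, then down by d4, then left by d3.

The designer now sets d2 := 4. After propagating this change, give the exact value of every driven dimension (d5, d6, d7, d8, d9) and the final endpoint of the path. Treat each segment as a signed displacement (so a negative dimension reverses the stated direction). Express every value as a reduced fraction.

d5 = 27/2
d6 = 20
d7 = 20
d8 = 27
d9 = 1
endpoint = (-3/2, -2)

Apply edit: d2 := 4
  d5 = d3*3 - d4 + d1*4 = 27/2
  d6 = d2*5 = 20
  d7 = d2*3 + d4 = 20
  d8 = d5*2 = 27
  d9 = d1/5 = 1
Walk from origin (0, 0):
  seg 1: right by d7 = 20 → (20, 0)
  seg 2: down by d4 = 8 → (20, -8)
  seg 3: up by d9 = 1 → (20, -7)
  seg 4: left by d9 = 1 → (19, -7)
  seg 5: left by d6 = 20 → (-1, -7)
  seg 6: down by d4 = 8 → (-1, -15)
  seg 7: up by d9 = 1 → (-1, -14)
  seg 8: up by d7 = 20 → (-1, 6)
  seg 9: down by d4 = 8 → (-1, -2)
  seg 10: left by d3 = 1/2 → (-3/2, -2)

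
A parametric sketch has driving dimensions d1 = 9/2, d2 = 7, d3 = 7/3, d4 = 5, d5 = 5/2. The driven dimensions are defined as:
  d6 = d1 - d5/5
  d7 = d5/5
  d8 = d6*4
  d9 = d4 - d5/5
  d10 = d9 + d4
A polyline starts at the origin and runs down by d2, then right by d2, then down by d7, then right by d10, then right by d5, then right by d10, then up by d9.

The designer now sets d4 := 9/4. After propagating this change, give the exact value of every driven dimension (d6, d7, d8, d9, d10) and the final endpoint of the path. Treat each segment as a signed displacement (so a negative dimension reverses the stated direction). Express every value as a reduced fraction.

Apply edit: d4 := 9/4
  d6 = d1 - d5/5 = 4
  d7 = d5/5 = 1/2
  d8 = d6*4 = 16
  d9 = d4 - d5/5 = 7/4
  d10 = d9 + d4 = 4
Walk from origin (0, 0):
  seg 1: down by d2 = 7 → (0, -7)
  seg 2: right by d2 = 7 → (7, -7)
  seg 3: down by d7 = 1/2 → (7, -15/2)
  seg 4: right by d10 = 4 → (11, -15/2)
  seg 5: right by d5 = 5/2 → (27/2, -15/2)
  seg 6: right by d10 = 4 → (35/2, -15/2)
  seg 7: up by d9 = 7/4 → (35/2, -23/4)

d6 = 4
d7 = 1/2
d8 = 16
d9 = 7/4
d10 = 4
endpoint = (35/2, -23/4)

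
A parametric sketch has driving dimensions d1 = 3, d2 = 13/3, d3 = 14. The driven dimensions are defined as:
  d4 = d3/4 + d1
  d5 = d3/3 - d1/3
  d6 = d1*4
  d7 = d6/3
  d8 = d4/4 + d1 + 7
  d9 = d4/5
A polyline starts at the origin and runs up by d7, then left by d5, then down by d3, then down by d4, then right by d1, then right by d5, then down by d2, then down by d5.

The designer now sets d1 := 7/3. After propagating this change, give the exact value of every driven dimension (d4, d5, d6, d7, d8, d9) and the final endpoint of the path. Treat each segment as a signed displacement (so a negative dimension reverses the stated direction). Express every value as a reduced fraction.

Apply edit: d1 := 7/3
  d4 = d3/4 + d1 = 35/6
  d5 = d3/3 - d1/3 = 35/9
  d6 = d1*4 = 28/3
  d7 = d6/3 = 28/9
  d8 = d4/4 + d1 + 7 = 259/24
  d9 = d4/5 = 7/6
Walk from origin (0, 0):
  seg 1: up by d7 = 28/9 → (0, 28/9)
  seg 2: left by d5 = 35/9 → (-35/9, 28/9)
  seg 3: down by d3 = 14 → (-35/9, -98/9)
  seg 4: down by d4 = 35/6 → (-35/9, -301/18)
  seg 5: right by d1 = 7/3 → (-14/9, -301/18)
  seg 6: right by d5 = 35/9 → (7/3, -301/18)
  seg 7: down by d2 = 13/3 → (7/3, -379/18)
  seg 8: down by d5 = 35/9 → (7/3, -449/18)

d4 = 35/6
d5 = 35/9
d6 = 28/3
d7 = 28/9
d8 = 259/24
d9 = 7/6
endpoint = (7/3, -449/18)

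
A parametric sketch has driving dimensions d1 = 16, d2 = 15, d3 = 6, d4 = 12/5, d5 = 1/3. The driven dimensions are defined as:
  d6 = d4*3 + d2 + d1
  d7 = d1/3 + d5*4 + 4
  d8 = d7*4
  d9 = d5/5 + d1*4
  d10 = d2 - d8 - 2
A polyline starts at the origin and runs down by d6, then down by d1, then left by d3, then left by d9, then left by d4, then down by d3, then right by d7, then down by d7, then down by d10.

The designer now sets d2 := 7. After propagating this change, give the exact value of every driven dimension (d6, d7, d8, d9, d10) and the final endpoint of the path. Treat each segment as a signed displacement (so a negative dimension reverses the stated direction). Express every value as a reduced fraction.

d6 = 151/5
d7 = 32/3
d8 = 128/3
d9 = 961/15
d10 = -113/3
endpoint = (-309/5, -126/5)

Apply edit: d2 := 7
  d6 = d4*3 + d2 + d1 = 151/5
  d7 = d1/3 + d5*4 + 4 = 32/3
  d8 = d7*4 = 128/3
  d9 = d5/5 + d1*4 = 961/15
  d10 = d2 - d8 - 2 = -113/3
Walk from origin (0, 0):
  seg 1: down by d6 = 151/5 → (0, -151/5)
  seg 2: down by d1 = 16 → (0, -231/5)
  seg 3: left by d3 = 6 → (-6, -231/5)
  seg 4: left by d9 = 961/15 → (-1051/15, -231/5)
  seg 5: left by d4 = 12/5 → (-1087/15, -231/5)
  seg 6: down by d3 = 6 → (-1087/15, -261/5)
  seg 7: right by d7 = 32/3 → (-309/5, -261/5)
  seg 8: down by d7 = 32/3 → (-309/5, -943/15)
  seg 9: down by d10 = -113/3 → (-309/5, -126/5)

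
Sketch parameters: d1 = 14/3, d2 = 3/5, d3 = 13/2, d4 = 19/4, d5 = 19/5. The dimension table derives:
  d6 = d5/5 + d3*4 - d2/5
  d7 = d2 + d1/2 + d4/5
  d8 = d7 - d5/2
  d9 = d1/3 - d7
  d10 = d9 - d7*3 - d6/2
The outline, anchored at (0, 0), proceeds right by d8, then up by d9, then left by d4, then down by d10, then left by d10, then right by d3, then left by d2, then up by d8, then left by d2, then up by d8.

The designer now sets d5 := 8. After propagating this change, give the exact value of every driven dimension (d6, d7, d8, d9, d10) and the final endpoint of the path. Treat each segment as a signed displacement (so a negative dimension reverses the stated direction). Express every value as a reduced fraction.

Apply edit: d5 := 8
  d6 = d5/5 + d3*4 - d2/5 = 687/25
  d7 = d2 + d1/2 + d4/5 = 233/60
  d8 = d7 - d5/2 = -7/60
  d9 = d1/3 - d7 = -419/180
  d10 = d9 - d7*3 - d6/2 = -12473/450
Walk from origin (0, 0):
  seg 1: right by d8 = -7/60 → (-7/60, 0)
  seg 2: up by d9 = -419/180 → (-7/60, -419/180)
  seg 3: left by d4 = 19/4 → (-73/15, -419/180)
  seg 4: down by d10 = -12473/450 → (-73/15, 2539/100)
  seg 5: left by d10 = -12473/450 → (10283/450, 2539/100)
  seg 6: right by d3 = 13/2 → (6604/225, 2539/100)
  seg 7: left by d2 = 3/5 → (6469/225, 2539/100)
  seg 8: up by d8 = -7/60 → (6469/225, 3791/150)
  seg 9: left by d2 = 3/5 → (6334/225, 3791/150)
  seg 10: up by d8 = -7/60 → (6334/225, 7547/300)

d6 = 687/25
d7 = 233/60
d8 = -7/60
d9 = -419/180
d10 = -12473/450
endpoint = (6334/225, 7547/300)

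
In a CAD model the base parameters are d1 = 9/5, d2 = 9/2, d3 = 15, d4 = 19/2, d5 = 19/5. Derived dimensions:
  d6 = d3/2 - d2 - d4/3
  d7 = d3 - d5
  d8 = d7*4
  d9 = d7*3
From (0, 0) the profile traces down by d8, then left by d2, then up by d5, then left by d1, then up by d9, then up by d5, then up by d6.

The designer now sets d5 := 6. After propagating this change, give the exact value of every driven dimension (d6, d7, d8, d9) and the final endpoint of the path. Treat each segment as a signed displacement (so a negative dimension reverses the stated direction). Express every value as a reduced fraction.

Apply edit: d5 := 6
  d6 = d3/2 - d2 - d4/3 = -1/6
  d7 = d3 - d5 = 9
  d8 = d7*4 = 36
  d9 = d7*3 = 27
Walk from origin (0, 0):
  seg 1: down by d8 = 36 → (0, -36)
  seg 2: left by d2 = 9/2 → (-9/2, -36)
  seg 3: up by d5 = 6 → (-9/2, -30)
  seg 4: left by d1 = 9/5 → (-63/10, -30)
  seg 5: up by d9 = 27 → (-63/10, -3)
  seg 6: up by d5 = 6 → (-63/10, 3)
  seg 7: up by d6 = -1/6 → (-63/10, 17/6)

d6 = -1/6
d7 = 9
d8 = 36
d9 = 27
endpoint = (-63/10, 17/6)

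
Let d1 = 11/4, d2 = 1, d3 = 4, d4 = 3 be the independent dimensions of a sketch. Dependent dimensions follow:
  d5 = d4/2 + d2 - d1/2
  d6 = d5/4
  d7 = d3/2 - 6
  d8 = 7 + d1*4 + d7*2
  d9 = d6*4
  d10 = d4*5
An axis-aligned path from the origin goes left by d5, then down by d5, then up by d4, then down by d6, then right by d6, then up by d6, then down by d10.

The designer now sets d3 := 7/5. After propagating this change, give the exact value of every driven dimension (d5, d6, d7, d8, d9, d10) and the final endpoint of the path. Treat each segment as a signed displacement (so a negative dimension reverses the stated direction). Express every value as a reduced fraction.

d5 = 9/8
d6 = 9/32
d7 = -53/10
d8 = 37/5
d9 = 9/8
d10 = 15
endpoint = (-27/32, -105/8)

Apply edit: d3 := 7/5
  d5 = d4/2 + d2 - d1/2 = 9/8
  d6 = d5/4 = 9/32
  d7 = d3/2 - 6 = -53/10
  d8 = 7 + d1*4 + d7*2 = 37/5
  d9 = d6*4 = 9/8
  d10 = d4*5 = 15
Walk from origin (0, 0):
  seg 1: left by d5 = 9/8 → (-9/8, 0)
  seg 2: down by d5 = 9/8 → (-9/8, -9/8)
  seg 3: up by d4 = 3 → (-9/8, 15/8)
  seg 4: down by d6 = 9/32 → (-9/8, 51/32)
  seg 5: right by d6 = 9/32 → (-27/32, 51/32)
  seg 6: up by d6 = 9/32 → (-27/32, 15/8)
  seg 7: down by d10 = 15 → (-27/32, -105/8)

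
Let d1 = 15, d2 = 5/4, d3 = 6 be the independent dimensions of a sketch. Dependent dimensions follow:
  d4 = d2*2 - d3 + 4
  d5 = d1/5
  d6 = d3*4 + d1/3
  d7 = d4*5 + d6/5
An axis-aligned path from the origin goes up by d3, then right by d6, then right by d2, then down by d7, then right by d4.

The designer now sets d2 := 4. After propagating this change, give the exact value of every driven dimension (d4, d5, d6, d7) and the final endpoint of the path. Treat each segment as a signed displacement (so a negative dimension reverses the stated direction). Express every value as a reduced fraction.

d4 = 6
d5 = 3
d6 = 29
d7 = 179/5
endpoint = (39, -149/5)

Apply edit: d2 := 4
  d4 = d2*2 - d3 + 4 = 6
  d5 = d1/5 = 3
  d6 = d3*4 + d1/3 = 29
  d7 = d4*5 + d6/5 = 179/5
Walk from origin (0, 0):
  seg 1: up by d3 = 6 → (0, 6)
  seg 2: right by d6 = 29 → (29, 6)
  seg 3: right by d2 = 4 → (33, 6)
  seg 4: down by d7 = 179/5 → (33, -149/5)
  seg 5: right by d4 = 6 → (39, -149/5)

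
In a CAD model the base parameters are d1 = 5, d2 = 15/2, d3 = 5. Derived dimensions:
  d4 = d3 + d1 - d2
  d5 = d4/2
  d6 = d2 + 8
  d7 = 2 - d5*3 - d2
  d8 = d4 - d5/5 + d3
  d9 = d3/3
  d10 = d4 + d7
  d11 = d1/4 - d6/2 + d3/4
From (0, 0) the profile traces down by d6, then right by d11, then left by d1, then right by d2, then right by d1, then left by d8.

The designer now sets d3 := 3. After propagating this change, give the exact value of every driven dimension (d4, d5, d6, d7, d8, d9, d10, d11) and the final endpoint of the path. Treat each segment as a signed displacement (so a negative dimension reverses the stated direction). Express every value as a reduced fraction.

d4 = 1/2
d5 = 1/4
d6 = 31/2
d7 = -25/4
d8 = 69/20
d9 = 1
d10 = -23/4
d11 = -23/4
endpoint = (-17/10, -31/2)

Apply edit: d3 := 3
  d4 = d3 + d1 - d2 = 1/2
  d5 = d4/2 = 1/4
  d6 = d2 + 8 = 31/2
  d7 = 2 - d5*3 - d2 = -25/4
  d8 = d4 - d5/5 + d3 = 69/20
  d9 = d3/3 = 1
  d10 = d4 + d7 = -23/4
  d11 = d1/4 - d6/2 + d3/4 = -23/4
Walk from origin (0, 0):
  seg 1: down by d6 = 31/2 → (0, -31/2)
  seg 2: right by d11 = -23/4 → (-23/4, -31/2)
  seg 3: left by d1 = 5 → (-43/4, -31/2)
  seg 4: right by d2 = 15/2 → (-13/4, -31/2)
  seg 5: right by d1 = 5 → (7/4, -31/2)
  seg 6: left by d8 = 69/20 → (-17/10, -31/2)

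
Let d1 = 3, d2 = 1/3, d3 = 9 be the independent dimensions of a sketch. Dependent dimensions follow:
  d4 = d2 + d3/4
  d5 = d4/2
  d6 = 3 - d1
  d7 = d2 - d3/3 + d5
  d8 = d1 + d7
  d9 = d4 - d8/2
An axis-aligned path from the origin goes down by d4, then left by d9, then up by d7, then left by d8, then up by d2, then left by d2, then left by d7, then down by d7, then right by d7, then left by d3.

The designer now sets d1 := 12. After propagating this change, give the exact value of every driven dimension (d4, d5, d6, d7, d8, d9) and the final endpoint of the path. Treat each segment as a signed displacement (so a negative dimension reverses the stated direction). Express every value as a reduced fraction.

d4 = 31/12
d5 = 31/24
d6 = -9
d7 = -11/8
d8 = 85/8
d9 = -131/48
endpoint = (-827/48, -9/4)

Apply edit: d1 := 12
  d4 = d2 + d3/4 = 31/12
  d5 = d4/2 = 31/24
  d6 = 3 - d1 = -9
  d7 = d2 - d3/3 + d5 = -11/8
  d8 = d1 + d7 = 85/8
  d9 = d4 - d8/2 = -131/48
Walk from origin (0, 0):
  seg 1: down by d4 = 31/12 → (0, -31/12)
  seg 2: left by d9 = -131/48 → (131/48, -31/12)
  seg 3: up by d7 = -11/8 → (131/48, -95/24)
  seg 4: left by d8 = 85/8 → (-379/48, -95/24)
  seg 5: up by d2 = 1/3 → (-379/48, -29/8)
  seg 6: left by d2 = 1/3 → (-395/48, -29/8)
  seg 7: left by d7 = -11/8 → (-329/48, -29/8)
  seg 8: down by d7 = -11/8 → (-329/48, -9/4)
  seg 9: right by d7 = -11/8 → (-395/48, -9/4)
  seg 10: left by d3 = 9 → (-827/48, -9/4)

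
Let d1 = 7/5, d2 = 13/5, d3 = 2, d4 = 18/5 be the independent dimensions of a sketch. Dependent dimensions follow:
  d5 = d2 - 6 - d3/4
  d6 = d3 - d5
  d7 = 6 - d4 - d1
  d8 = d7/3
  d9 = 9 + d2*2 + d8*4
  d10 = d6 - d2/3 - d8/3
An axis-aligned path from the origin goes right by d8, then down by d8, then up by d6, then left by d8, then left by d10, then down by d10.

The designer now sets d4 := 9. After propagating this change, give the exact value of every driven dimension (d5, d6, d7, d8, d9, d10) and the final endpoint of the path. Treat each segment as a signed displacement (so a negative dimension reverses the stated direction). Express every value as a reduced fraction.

d5 = -39/10
d6 = 59/10
d7 = -22/5
d8 = -22/15
d9 = 25/3
d10 = 497/90
endpoint = (-497/90, 83/45)

Apply edit: d4 := 9
  d5 = d2 - 6 - d3/4 = -39/10
  d6 = d3 - d5 = 59/10
  d7 = 6 - d4 - d1 = -22/5
  d8 = d7/3 = -22/15
  d9 = 9 + d2*2 + d8*4 = 25/3
  d10 = d6 - d2/3 - d8/3 = 497/90
Walk from origin (0, 0):
  seg 1: right by d8 = -22/15 → (-22/15, 0)
  seg 2: down by d8 = -22/15 → (-22/15, 22/15)
  seg 3: up by d6 = 59/10 → (-22/15, 221/30)
  seg 4: left by d8 = -22/15 → (0, 221/30)
  seg 5: left by d10 = 497/90 → (-497/90, 221/30)
  seg 6: down by d10 = 497/90 → (-497/90, 83/45)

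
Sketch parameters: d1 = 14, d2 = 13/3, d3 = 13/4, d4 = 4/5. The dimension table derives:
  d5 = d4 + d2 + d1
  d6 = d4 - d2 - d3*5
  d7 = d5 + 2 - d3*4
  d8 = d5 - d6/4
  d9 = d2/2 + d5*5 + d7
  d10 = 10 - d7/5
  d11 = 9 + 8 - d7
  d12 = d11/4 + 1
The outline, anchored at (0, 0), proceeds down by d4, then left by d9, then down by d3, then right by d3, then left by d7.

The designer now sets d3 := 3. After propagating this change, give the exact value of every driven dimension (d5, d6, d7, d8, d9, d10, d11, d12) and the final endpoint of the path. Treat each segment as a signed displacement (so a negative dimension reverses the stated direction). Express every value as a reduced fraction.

Apply edit: d3 := 3
  d5 = d4 + d2 + d1 = 287/15
  d6 = d4 - d2 - d3*5 = -278/15
  d7 = d5 + 2 - d3*4 = 137/15
  d8 = d5 - d6/4 = 713/30
  d9 = d2/2 + d5*5 + d7 = 3209/30
  d10 = 10 - d7/5 = 613/75
  d11 = 9 + 8 - d7 = 118/15
  d12 = d11/4 + 1 = 89/30
Walk from origin (0, 0):
  seg 1: down by d4 = 4/5 → (0, -4/5)
  seg 2: left by d9 = 3209/30 → (-3209/30, -4/5)
  seg 3: down by d3 = 3 → (-3209/30, -19/5)
  seg 4: right by d3 = 3 → (-3119/30, -19/5)
  seg 5: left by d7 = 137/15 → (-1131/10, -19/5)

d5 = 287/15
d6 = -278/15
d7 = 137/15
d8 = 713/30
d9 = 3209/30
d10 = 613/75
d11 = 118/15
d12 = 89/30
endpoint = (-1131/10, -19/5)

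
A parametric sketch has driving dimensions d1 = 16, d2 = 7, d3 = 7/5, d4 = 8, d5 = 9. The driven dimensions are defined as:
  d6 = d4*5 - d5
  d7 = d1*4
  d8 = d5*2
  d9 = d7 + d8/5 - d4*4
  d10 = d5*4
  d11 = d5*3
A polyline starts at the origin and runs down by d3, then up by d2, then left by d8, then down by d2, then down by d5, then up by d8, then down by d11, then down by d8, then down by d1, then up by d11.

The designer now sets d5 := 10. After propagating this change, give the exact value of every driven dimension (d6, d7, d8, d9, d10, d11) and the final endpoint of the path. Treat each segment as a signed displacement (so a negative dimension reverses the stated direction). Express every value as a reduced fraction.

Apply edit: d5 := 10
  d6 = d4*5 - d5 = 30
  d7 = d1*4 = 64
  d8 = d5*2 = 20
  d9 = d7 + d8/5 - d4*4 = 36
  d10 = d5*4 = 40
  d11 = d5*3 = 30
Walk from origin (0, 0):
  seg 1: down by d3 = 7/5 → (0, -7/5)
  seg 2: up by d2 = 7 → (0, 28/5)
  seg 3: left by d8 = 20 → (-20, 28/5)
  seg 4: down by d2 = 7 → (-20, -7/5)
  seg 5: down by d5 = 10 → (-20, -57/5)
  seg 6: up by d8 = 20 → (-20, 43/5)
  seg 7: down by d11 = 30 → (-20, -107/5)
  seg 8: down by d8 = 20 → (-20, -207/5)
  seg 9: down by d1 = 16 → (-20, -287/5)
  seg 10: up by d11 = 30 → (-20, -137/5)

d6 = 30
d7 = 64
d8 = 20
d9 = 36
d10 = 40
d11 = 30
endpoint = (-20, -137/5)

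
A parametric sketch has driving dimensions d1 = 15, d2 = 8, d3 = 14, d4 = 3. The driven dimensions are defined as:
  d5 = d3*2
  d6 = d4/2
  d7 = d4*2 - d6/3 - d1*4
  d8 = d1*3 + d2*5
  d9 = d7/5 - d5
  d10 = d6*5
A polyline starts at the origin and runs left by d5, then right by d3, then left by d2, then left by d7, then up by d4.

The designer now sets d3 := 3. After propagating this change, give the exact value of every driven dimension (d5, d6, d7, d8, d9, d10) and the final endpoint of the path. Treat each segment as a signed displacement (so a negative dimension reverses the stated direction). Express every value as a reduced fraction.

d5 = 6
d6 = 3/2
d7 = -109/2
d8 = 85
d9 = -169/10
d10 = 15/2
endpoint = (87/2, 3)

Apply edit: d3 := 3
  d5 = d3*2 = 6
  d6 = d4/2 = 3/2
  d7 = d4*2 - d6/3 - d1*4 = -109/2
  d8 = d1*3 + d2*5 = 85
  d9 = d7/5 - d5 = -169/10
  d10 = d6*5 = 15/2
Walk from origin (0, 0):
  seg 1: left by d5 = 6 → (-6, 0)
  seg 2: right by d3 = 3 → (-3, 0)
  seg 3: left by d2 = 8 → (-11, 0)
  seg 4: left by d7 = -109/2 → (87/2, 0)
  seg 5: up by d4 = 3 → (87/2, 3)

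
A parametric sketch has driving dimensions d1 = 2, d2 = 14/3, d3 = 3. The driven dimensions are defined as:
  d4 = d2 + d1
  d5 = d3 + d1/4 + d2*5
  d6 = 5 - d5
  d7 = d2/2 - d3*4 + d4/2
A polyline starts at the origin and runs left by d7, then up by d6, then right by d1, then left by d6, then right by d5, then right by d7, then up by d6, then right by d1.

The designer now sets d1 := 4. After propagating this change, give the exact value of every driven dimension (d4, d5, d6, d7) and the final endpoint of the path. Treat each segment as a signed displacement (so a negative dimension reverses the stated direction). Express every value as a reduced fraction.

d4 = 26/3
d5 = 82/3
d6 = -67/3
d7 = -16/3
endpoint = (173/3, -134/3)

Apply edit: d1 := 4
  d4 = d2 + d1 = 26/3
  d5 = d3 + d1/4 + d2*5 = 82/3
  d6 = 5 - d5 = -67/3
  d7 = d2/2 - d3*4 + d4/2 = -16/3
Walk from origin (0, 0):
  seg 1: left by d7 = -16/3 → (16/3, 0)
  seg 2: up by d6 = -67/3 → (16/3, -67/3)
  seg 3: right by d1 = 4 → (28/3, -67/3)
  seg 4: left by d6 = -67/3 → (95/3, -67/3)
  seg 5: right by d5 = 82/3 → (59, -67/3)
  seg 6: right by d7 = -16/3 → (161/3, -67/3)
  seg 7: up by d6 = -67/3 → (161/3, -134/3)
  seg 8: right by d1 = 4 → (173/3, -134/3)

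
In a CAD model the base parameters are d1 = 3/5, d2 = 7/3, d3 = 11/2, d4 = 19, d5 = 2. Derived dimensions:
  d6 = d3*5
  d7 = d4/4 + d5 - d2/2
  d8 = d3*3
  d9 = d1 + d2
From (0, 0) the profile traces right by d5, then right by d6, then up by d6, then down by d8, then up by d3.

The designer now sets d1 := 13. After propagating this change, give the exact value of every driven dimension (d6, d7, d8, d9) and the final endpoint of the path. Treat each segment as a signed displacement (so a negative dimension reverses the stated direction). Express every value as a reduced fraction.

Apply edit: d1 := 13
  d6 = d3*5 = 55/2
  d7 = d4/4 + d5 - d2/2 = 67/12
  d8 = d3*3 = 33/2
  d9 = d1 + d2 = 46/3
Walk from origin (0, 0):
  seg 1: right by d5 = 2 → (2, 0)
  seg 2: right by d6 = 55/2 → (59/2, 0)
  seg 3: up by d6 = 55/2 → (59/2, 55/2)
  seg 4: down by d8 = 33/2 → (59/2, 11)
  seg 5: up by d3 = 11/2 → (59/2, 33/2)

d6 = 55/2
d7 = 67/12
d8 = 33/2
d9 = 46/3
endpoint = (59/2, 33/2)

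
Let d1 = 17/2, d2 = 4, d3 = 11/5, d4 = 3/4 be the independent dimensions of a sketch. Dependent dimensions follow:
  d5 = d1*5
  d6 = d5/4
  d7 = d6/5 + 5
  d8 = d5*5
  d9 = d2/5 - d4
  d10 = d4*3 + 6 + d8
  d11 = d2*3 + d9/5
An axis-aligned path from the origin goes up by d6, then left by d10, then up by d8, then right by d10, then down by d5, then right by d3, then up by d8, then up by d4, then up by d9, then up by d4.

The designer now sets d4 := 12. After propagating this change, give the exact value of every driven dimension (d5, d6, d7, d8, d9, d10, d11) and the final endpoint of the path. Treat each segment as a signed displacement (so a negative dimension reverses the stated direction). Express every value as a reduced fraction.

Apply edit: d4 := 12
  d5 = d1*5 = 85/2
  d6 = d5/4 = 85/8
  d7 = d6/5 + 5 = 57/8
  d8 = d5*5 = 425/2
  d9 = d2/5 - d4 = -56/5
  d10 = d4*3 + 6 + d8 = 509/2
  d11 = d2*3 + d9/5 = 244/25
Walk from origin (0, 0):
  seg 1: up by d6 = 85/8 → (0, 85/8)
  seg 2: left by d10 = 509/2 → (-509/2, 85/8)
  seg 3: up by d8 = 425/2 → (-509/2, 1785/8)
  seg 4: right by d10 = 509/2 → (0, 1785/8)
  seg 5: down by d5 = 85/2 → (0, 1445/8)
  seg 6: right by d3 = 11/5 → (11/5, 1445/8)
  seg 7: up by d8 = 425/2 → (11/5, 3145/8)
  seg 8: up by d4 = 12 → (11/5, 3241/8)
  seg 9: up by d9 = -56/5 → (11/5, 15757/40)
  seg 10: up by d4 = 12 → (11/5, 16237/40)

d5 = 85/2
d6 = 85/8
d7 = 57/8
d8 = 425/2
d9 = -56/5
d10 = 509/2
d11 = 244/25
endpoint = (11/5, 16237/40)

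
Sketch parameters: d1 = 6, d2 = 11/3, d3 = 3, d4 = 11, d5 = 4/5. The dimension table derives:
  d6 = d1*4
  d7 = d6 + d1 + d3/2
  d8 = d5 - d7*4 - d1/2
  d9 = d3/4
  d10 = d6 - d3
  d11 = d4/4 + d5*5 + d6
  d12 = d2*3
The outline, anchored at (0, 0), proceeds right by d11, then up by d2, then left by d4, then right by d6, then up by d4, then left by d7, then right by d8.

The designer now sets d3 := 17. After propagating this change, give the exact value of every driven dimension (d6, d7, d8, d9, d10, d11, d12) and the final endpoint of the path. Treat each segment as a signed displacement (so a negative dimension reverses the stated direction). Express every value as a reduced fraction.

Apply edit: d3 := 17
  d6 = d1*4 = 24
  d7 = d6 + d1 + d3/2 = 77/2
  d8 = d5 - d7*4 - d1/2 = -781/5
  d9 = d3/4 = 17/4
  d10 = d6 - d3 = 7
  d11 = d4/4 + d5*5 + d6 = 123/4
  d12 = d2*3 = 11
Walk from origin (0, 0):
  seg 1: right by d11 = 123/4 → (123/4, 0)
  seg 2: up by d2 = 11/3 → (123/4, 11/3)
  seg 3: left by d4 = 11 → (79/4, 11/3)
  seg 4: right by d6 = 24 → (175/4, 11/3)
  seg 5: up by d4 = 11 → (175/4, 44/3)
  seg 6: left by d7 = 77/2 → (21/4, 44/3)
  seg 7: right by d8 = -781/5 → (-3019/20, 44/3)

d6 = 24
d7 = 77/2
d8 = -781/5
d9 = 17/4
d10 = 7
d11 = 123/4
d12 = 11
endpoint = (-3019/20, 44/3)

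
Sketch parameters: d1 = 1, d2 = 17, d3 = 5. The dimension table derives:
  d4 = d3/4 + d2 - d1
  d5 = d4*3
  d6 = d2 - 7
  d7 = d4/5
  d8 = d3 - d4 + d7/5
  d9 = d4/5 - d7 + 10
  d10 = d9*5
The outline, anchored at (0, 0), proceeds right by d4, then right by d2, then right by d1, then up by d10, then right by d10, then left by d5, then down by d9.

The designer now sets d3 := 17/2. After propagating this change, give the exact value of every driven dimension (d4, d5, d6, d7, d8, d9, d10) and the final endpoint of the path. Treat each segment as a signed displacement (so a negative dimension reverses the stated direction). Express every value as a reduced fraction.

Apply edit: d3 := 17/2
  d4 = d3/4 + d2 - d1 = 145/8
  d5 = d4*3 = 435/8
  d6 = d2 - 7 = 10
  d7 = d4/5 = 29/8
  d8 = d3 - d4 + d7/5 = -89/10
  d9 = d4/5 - d7 + 10 = 10
  d10 = d9*5 = 50
Walk from origin (0, 0):
  seg 1: right by d4 = 145/8 → (145/8, 0)
  seg 2: right by d2 = 17 → (281/8, 0)
  seg 3: right by d1 = 1 → (289/8, 0)
  seg 4: up by d10 = 50 → (289/8, 50)
  seg 5: right by d10 = 50 → (689/8, 50)
  seg 6: left by d5 = 435/8 → (127/4, 50)
  seg 7: down by d9 = 10 → (127/4, 40)

d4 = 145/8
d5 = 435/8
d6 = 10
d7 = 29/8
d8 = -89/10
d9 = 10
d10 = 50
endpoint = (127/4, 40)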